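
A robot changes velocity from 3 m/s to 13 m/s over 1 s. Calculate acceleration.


Given: initial velocity v0 = 3 m/s, final velocity v = 13 m/s, time t = 1 s
Using a = (v - v0) / t
a = (13 - 3) / 1
a = 10 / 1
a = 10 m/s^2

10 m/s^2


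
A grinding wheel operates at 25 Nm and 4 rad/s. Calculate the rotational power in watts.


Given: tau = 25 Nm, omega = 4 rad/s
Using P = tau * omega
P = 25 * 4
P = 100 W

100 W


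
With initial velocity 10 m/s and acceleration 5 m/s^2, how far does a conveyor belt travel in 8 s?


Given: v0 = 10 m/s, a = 5 m/s^2, t = 8 s
Using s = v0*t + (1/2)*a*t^2
s = 10*8 + (1/2)*5*8^2
s = 80 + (1/2)*320
s = 80 + 160
s = 240

240 m


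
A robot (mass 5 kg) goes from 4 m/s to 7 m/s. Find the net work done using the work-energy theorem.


Given: m = 5 kg, v0 = 4 m/s, v = 7 m/s
Using W = (1/2)*m*(v^2 - v0^2)
v^2 = 7^2 = 49
v0^2 = 4^2 = 16
v^2 - v0^2 = 49 - 16 = 33
W = (1/2)*5*33 = 165/2 J

165/2 J


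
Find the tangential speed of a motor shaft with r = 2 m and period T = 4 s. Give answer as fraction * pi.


Given: radius r = 2 m, period T = 4 s
Using v = 2*pi*r / T
v = 2*pi*2 / 4
v = 4*pi / 4
v = 1*pi m/s

1*pi m/s


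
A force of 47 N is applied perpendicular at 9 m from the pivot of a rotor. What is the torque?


Given: F = 47 N, r = 9 m, angle = 90 deg (perpendicular)
Using tau = F * r * sin(90)
sin(90) = 1
tau = 47 * 9 * 1
tau = 423 Nm

423 Nm


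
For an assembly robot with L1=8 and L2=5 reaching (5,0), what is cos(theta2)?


Given: L1 = 8, L2 = 5, target (x, y) = (5, 0)
Using cos(theta2) = (x^2 + y^2 - L1^2 - L2^2) / (2*L1*L2)
x^2 + y^2 = 5^2 + 0 = 25
L1^2 + L2^2 = 64 + 25 = 89
Numerator = 25 - 89 = -64
Denominator = 2*8*5 = 80
cos(theta2) = -64/80 = -4/5

-4/5


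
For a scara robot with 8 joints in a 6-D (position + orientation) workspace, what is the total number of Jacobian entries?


Given: task space dimension = 6, joints = 8
Jacobian is a 6 x 8 matrix
Total entries = rows * columns
Total = 6 * 8
Total = 48

48


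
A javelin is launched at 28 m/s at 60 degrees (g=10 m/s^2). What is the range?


Given: v0 = 28 m/s, theta = 60 deg, g = 10 m/s^2
sin(2*60) = sin(120) = sqrt(3)/2
Using R = v0^2 * sin(2*theta) / g
R = 28^2 * (sqrt(3)/2) / 10
R = 784 * sqrt(3) / 20
R = 196/5*sqrt(3) m

196/5*sqrt(3) m


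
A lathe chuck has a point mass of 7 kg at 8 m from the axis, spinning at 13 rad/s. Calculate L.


Given: m = 7 kg, r = 8 m, omega = 13 rad/s
For a point mass: I = m*r^2
I = 7*8^2 = 7*64 = 448
L = I*omega = 448*13
L = 5824 kg*m^2/s

5824 kg*m^2/s


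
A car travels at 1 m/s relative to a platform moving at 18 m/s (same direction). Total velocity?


Given: object velocity = 1 m/s, platform velocity = 18 m/s (same direction)
Using classical velocity addition: v_total = v_object + v_platform
v_total = 1 + 18
v_total = 19 m/s

19 m/s


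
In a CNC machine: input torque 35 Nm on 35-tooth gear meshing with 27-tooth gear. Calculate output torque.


Given: N1 = 35, N2 = 27, T1 = 35 Nm
Using T2/T1 = N2/N1
T2 = T1 * N2 / N1
T2 = 35 * 27 / 35
T2 = 945 / 35
T2 = 27 Nm

27 Nm


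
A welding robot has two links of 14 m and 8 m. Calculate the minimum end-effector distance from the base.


Given: L1 = 14 m, L2 = 8 m
For a 2-link planar arm, min reach = |L1 - L2| (second link folded back)
Min reach = |14 - 8|
Min reach = 6 m

6 m


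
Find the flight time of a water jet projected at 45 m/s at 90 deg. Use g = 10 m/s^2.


Given: v0 = 45 m/s, theta = 90 deg, g = 10 m/s^2
sin(90) = 1
Using T = 2*v0*sin(theta) / g
T = 2*45*1 / 10
T = 90 / 10
T = 9 s

9 s


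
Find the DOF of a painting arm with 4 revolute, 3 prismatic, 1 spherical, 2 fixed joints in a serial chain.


Given: serial robot with 4 revolute, 3 prismatic, 1 spherical, 2 fixed joints
DOF contribution per joint type: revolute=1, prismatic=1, spherical=3, fixed=0
DOF = 4*1 + 3*1 + 1*3 + 2*0
DOF = 10

10


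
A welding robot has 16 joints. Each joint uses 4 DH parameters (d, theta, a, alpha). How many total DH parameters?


Given: 16 joints, 4 DH parameters per joint (d, theta, a, alpha)
Total DH parameters = number_of_joints * 4
Total = 16 * 4
Total = 64

64


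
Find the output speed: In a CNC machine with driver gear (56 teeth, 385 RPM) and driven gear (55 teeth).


Given: N1 = 56 teeth, w1 = 385 RPM, N2 = 55 teeth
Using N1*w1 = N2*w2
w2 = N1*w1 / N2
w2 = 56*385 / 55
w2 = 21560 / 55
w2 = 392 RPM

392 RPM


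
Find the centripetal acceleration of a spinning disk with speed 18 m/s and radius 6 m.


Given: v = 18 m/s, r = 6 m
Using a_c = v^2 / r
a_c = 18^2 / 6
a_c = 324 / 6
a_c = 54 m/s^2

54 m/s^2


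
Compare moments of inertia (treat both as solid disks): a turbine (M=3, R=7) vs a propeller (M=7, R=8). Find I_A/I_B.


Given: M1=3 kg, R1=7 m, M2=7 kg, R2=8 m
For a disk: I = (1/2)*M*R^2, so I_A/I_B = (M1*R1^2)/(M2*R2^2)
M1*R1^2 = 3*49 = 147
M2*R2^2 = 7*64 = 448
I_A/I_B = 147/448 = 21/64

21/64


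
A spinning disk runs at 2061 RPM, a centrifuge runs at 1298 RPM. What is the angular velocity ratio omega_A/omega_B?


Given: RPM_A = 2061, RPM_B = 1298
omega = 2*pi*RPM/60, so omega_A/omega_B = RPM_A / RPM_B
omega_A/omega_B = 2061 / 1298
omega_A/omega_B = 2061/1298

2061/1298


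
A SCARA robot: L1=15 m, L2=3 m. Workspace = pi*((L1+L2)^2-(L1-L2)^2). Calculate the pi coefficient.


Given: L1 = 15, L2 = 3
(L1+L2)^2 = (18)^2 = 324
(L1-L2)^2 = (12)^2 = 144
Difference = 324 - 144 = 180
This equals 4*L1*L2 = 4*15*3 = 180
Workspace area = 180*pi

180


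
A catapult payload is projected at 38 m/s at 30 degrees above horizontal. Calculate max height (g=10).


Given: v0 = 38 m/s, theta = 30 deg, g = 10 m/s^2
sin^2(30) = 1/4
Using H = v0^2 * sin^2(theta) / (2*g)
H = 38^2 * 1/4 / (2*10)
H = 1444 * 1/4 / 20
H = 361 / 20
H = 361/20 m

361/20 m


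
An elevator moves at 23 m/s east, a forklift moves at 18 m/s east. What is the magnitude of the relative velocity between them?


Given: v_A = 23 m/s east, v_B = 18 m/s east
Both move in the same direction; relative speed = |v_A - v_B|
|23 - 18| = |5|
= 5 m/s

5 m/s


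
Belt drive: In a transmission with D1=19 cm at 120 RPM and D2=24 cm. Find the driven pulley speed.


Given: D1 = 19 cm, w1 = 120 RPM, D2 = 24 cm
Using D1*w1 = D2*w2
w2 = D1*w1 / D2
w2 = 19*120 / 24
w2 = 2280 / 24
w2 = 95 RPM

95 RPM


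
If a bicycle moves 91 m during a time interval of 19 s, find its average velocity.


Given: distance d = 91 m, time t = 19 s
Using v = d / t
v = 91 / 19
v = 91/19 m/s

91/19 m/s


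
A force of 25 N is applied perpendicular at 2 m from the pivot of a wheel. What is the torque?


Given: F = 25 N, r = 2 m, angle = 90 deg (perpendicular)
Using tau = F * r * sin(90)
sin(90) = 1
tau = 25 * 2 * 1
tau = 50 Nm

50 Nm


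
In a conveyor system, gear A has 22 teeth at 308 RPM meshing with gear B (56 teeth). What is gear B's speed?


Given: N1 = 22 teeth, w1 = 308 RPM, N2 = 56 teeth
Using N1*w1 = N2*w2
w2 = N1*w1 / N2
w2 = 22*308 / 56
w2 = 6776 / 56
w2 = 121 RPM

121 RPM


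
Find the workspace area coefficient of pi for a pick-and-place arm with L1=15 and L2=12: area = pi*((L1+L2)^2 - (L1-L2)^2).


Given: L1 = 15, L2 = 12
(L1+L2)^2 = (27)^2 = 729
(L1-L2)^2 = (3)^2 = 9
Difference = 729 - 9 = 720
This equals 4*L1*L2 = 4*15*12 = 720
Workspace area = 720*pi

720


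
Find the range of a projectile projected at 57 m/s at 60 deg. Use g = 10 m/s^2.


Given: v0 = 57 m/s, theta = 60 deg, g = 10 m/s^2
sin(2*60) = sin(120) = sqrt(3)/2
Using R = v0^2 * sin(2*theta) / g
R = 57^2 * (sqrt(3)/2) / 10
R = 3249 * sqrt(3) / 20
R = 3249/20*sqrt(3) m

3249/20*sqrt(3) m


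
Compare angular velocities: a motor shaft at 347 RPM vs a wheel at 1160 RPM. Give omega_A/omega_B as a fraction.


Given: RPM_A = 347, RPM_B = 1160
omega = 2*pi*RPM/60, so omega_A/omega_B = RPM_A / RPM_B
omega_A/omega_B = 347 / 1160
omega_A/omega_B = 347/1160

347/1160


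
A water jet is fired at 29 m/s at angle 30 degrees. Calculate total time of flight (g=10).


Given: v0 = 29 m/s, theta = 30 deg, g = 10 m/s^2
sin(30) = 1/2
Using T = 2*v0*sin(theta) / g
T = 2*29*1/2 / 10
T = 29 / 10
T = 29/10 s

29/10 s


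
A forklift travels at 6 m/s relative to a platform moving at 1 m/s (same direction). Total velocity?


Given: object velocity = 6 m/s, platform velocity = 1 m/s (same direction)
Using classical velocity addition: v_total = v_object + v_platform
v_total = 6 + 1
v_total = 7 m/s

7 m/s


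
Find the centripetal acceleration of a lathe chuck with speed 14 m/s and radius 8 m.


Given: v = 14 m/s, r = 8 m
Using a_c = v^2 / r
a_c = 14^2 / 8
a_c = 196 / 8
a_c = 49/2 m/s^2

49/2 m/s^2


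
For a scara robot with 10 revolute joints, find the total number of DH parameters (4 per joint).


Given: 10 joints, 4 DH parameters per joint (d, theta, a, alpha)
Total DH parameters = number_of_joints * 4
Total = 10 * 4
Total = 40

40


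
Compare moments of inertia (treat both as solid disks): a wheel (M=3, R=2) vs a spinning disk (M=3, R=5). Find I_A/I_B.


Given: M1=3 kg, R1=2 m, M2=3 kg, R2=5 m
For a disk: I = (1/2)*M*R^2, so I_A/I_B = (M1*R1^2)/(M2*R2^2)
M1*R1^2 = 3*4 = 12
M2*R2^2 = 3*25 = 75
I_A/I_B = 12/75 = 4/25

4/25


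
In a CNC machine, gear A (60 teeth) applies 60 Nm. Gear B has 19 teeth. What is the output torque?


Given: N1 = 60, N2 = 19, T1 = 60 Nm
Using T2/T1 = N2/N1
T2 = T1 * N2 / N1
T2 = 60 * 19 / 60
T2 = 1140 / 60
T2 = 19 Nm

19 Nm


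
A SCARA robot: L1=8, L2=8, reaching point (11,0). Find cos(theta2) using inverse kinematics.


Given: L1 = 8, L2 = 8, target (x, y) = (11, 0)
Using cos(theta2) = (x^2 + y^2 - L1^2 - L2^2) / (2*L1*L2)
x^2 + y^2 = 11^2 + 0 = 121
L1^2 + L2^2 = 64 + 64 = 128
Numerator = 121 - 128 = -7
Denominator = 2*8*8 = 128
cos(theta2) = -7/128 = -7/128

-7/128


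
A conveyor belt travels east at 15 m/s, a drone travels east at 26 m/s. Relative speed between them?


Given: v_A = 15 m/s east, v_B = 26 m/s east
Both move in the same direction; relative speed = |v_A - v_B|
|15 - 26| = |-11|
= 11 m/s

11 m/s


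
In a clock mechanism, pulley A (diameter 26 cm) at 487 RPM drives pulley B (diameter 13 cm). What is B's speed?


Given: D1 = 26 cm, w1 = 487 RPM, D2 = 13 cm
Using D1*w1 = D2*w2
w2 = D1*w1 / D2
w2 = 26*487 / 13
w2 = 12662 / 13
w2 = 974 RPM

974 RPM


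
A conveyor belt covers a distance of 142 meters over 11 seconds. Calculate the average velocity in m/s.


Given: distance d = 142 m, time t = 11 s
Using v = d / t
v = 142 / 11
v = 142/11 m/s

142/11 m/s


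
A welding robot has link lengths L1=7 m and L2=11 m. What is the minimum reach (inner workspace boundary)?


Given: L1 = 7 m, L2 = 11 m
For a 2-link planar arm, min reach = |L1 - L2| (second link folded back)
Min reach = |7 - 11|
Min reach = 4 m

4 m


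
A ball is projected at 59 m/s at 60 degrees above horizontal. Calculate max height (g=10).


Given: v0 = 59 m/s, theta = 60 deg, g = 10 m/s^2
sin^2(60) = 3/4
Using H = v0^2 * sin^2(theta) / (2*g)
H = 59^2 * 3/4 / (2*10)
H = 3481 * 3/4 / 20
H = 10443/4 / 20
H = 10443/80 m

10443/80 m


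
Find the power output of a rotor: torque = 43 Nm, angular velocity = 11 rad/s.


Given: tau = 43 Nm, omega = 11 rad/s
Using P = tau * omega
P = 43 * 11
P = 473 W

473 W


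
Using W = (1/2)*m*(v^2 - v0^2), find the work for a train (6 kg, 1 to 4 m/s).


Given: m = 6 kg, v0 = 1 m/s, v = 4 m/s
Using W = (1/2)*m*(v^2 - v0^2)
v^2 = 4^2 = 16
v0^2 = 1^2 = 1
v^2 - v0^2 = 16 - 1 = 15
W = (1/2)*6*15 = 45 J

45 J


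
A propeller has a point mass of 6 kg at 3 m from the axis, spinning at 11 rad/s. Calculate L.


Given: m = 6 kg, r = 3 m, omega = 11 rad/s
For a point mass: I = m*r^2
I = 6*3^2 = 6*9 = 54
L = I*omega = 54*11
L = 594 kg*m^2/s

594 kg*m^2/s


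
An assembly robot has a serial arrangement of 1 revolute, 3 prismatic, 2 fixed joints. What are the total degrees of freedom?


Given: serial robot with 1 revolute, 3 prismatic, 2 fixed joints
DOF contribution per joint type: revolute=1, prismatic=1, spherical=3, fixed=0
DOF = 1*1 + 3*1 + 2*0
DOF = 4

4


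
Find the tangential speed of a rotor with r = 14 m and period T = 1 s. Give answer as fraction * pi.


Given: radius r = 14 m, period T = 1 s
Using v = 2*pi*r / T
v = 2*pi*14 / 1
v = 28*pi / 1
v = 28*pi m/s

28*pi m/s


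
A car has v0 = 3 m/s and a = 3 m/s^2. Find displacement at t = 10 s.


Given: v0 = 3 m/s, a = 3 m/s^2, t = 10 s
Using s = v0*t + (1/2)*a*t^2
s = 3*10 + (1/2)*3*10^2
s = 30 + (1/2)*300
s = 30 + 150
s = 180

180 m


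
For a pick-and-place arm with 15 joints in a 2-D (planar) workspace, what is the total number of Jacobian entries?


Given: task space dimension = 2, joints = 15
Jacobian is a 2 x 15 matrix
Total entries = rows * columns
Total = 2 * 15
Total = 30

30


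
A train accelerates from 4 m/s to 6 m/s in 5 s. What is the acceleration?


Given: initial velocity v0 = 4 m/s, final velocity v = 6 m/s, time t = 5 s
Using a = (v - v0) / t
a = (6 - 4) / 5
a = 2 / 5
a = 2/5 m/s^2

2/5 m/s^2


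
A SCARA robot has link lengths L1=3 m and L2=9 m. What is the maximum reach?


Given: L1 = 3 m, L2 = 9 m
For a 2-link planar arm, max reach = L1 + L2 (fully extended)
Max reach = 3 + 9
Max reach = 12 m

12 m


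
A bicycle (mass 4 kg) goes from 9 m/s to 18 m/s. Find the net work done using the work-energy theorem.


Given: m = 4 kg, v0 = 9 m/s, v = 18 m/s
Using W = (1/2)*m*(v^2 - v0^2)
v^2 = 18^2 = 324
v0^2 = 9^2 = 81
v^2 - v0^2 = 324 - 81 = 243
W = (1/2)*4*243 = 486 J

486 J


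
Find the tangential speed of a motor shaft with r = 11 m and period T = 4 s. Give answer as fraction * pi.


Given: radius r = 11 m, period T = 4 s
Using v = 2*pi*r / T
v = 2*pi*11 / 4
v = 22*pi / 4
v = 11/2*pi m/s

11/2*pi m/s


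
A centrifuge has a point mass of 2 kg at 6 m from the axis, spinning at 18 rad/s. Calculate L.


Given: m = 2 kg, r = 6 m, omega = 18 rad/s
For a point mass: I = m*r^2
I = 2*6^2 = 2*36 = 72
L = I*omega = 72*18
L = 1296 kg*m^2/s

1296 kg*m^2/s


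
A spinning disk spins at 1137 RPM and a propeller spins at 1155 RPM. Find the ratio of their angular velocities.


Given: RPM_A = 1137, RPM_B = 1155
omega = 2*pi*RPM/60, so omega_A/omega_B = RPM_A / RPM_B
omega_A/omega_B = 1137 / 1155
omega_A/omega_B = 379/385

379/385


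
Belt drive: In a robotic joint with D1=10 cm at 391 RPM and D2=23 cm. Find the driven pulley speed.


Given: D1 = 10 cm, w1 = 391 RPM, D2 = 23 cm
Using D1*w1 = D2*w2
w2 = D1*w1 / D2
w2 = 10*391 / 23
w2 = 3910 / 23
w2 = 170 RPM

170 RPM


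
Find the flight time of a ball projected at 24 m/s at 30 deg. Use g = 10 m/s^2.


Given: v0 = 24 m/s, theta = 30 deg, g = 10 m/s^2
sin(30) = 1/2
Using T = 2*v0*sin(theta) / g
T = 2*24*1/2 / 10
T = 24 / 10
T = 12/5 s

12/5 s


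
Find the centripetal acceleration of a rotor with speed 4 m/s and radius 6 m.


Given: v = 4 m/s, r = 6 m
Using a_c = v^2 / r
a_c = 4^2 / 6
a_c = 16 / 6
a_c = 8/3 m/s^2

8/3 m/s^2


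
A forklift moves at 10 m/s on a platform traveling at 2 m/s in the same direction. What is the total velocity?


Given: object velocity = 10 m/s, platform velocity = 2 m/s (same direction)
Using classical velocity addition: v_total = v_object + v_platform
v_total = 10 + 2
v_total = 12 m/s

12 m/s


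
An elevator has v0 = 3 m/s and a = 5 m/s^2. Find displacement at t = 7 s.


Given: v0 = 3 m/s, a = 5 m/s^2, t = 7 s
Using s = v0*t + (1/2)*a*t^2
s = 3*7 + (1/2)*5*7^2
s = 21 + (1/2)*245
s = 21 + 245/2
s = 287/2

287/2 m


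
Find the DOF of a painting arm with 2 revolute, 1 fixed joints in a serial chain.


Given: serial robot with 2 revolute, 1 fixed joints
DOF contribution per joint type: revolute=1, prismatic=1, spherical=3, fixed=0
DOF = 2*1 + 1*0
DOF = 2

2


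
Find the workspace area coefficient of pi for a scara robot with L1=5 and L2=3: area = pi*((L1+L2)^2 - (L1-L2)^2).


Given: L1 = 5, L2 = 3
(L1+L2)^2 = (8)^2 = 64
(L1-L2)^2 = (2)^2 = 4
Difference = 64 - 4 = 60
This equals 4*L1*L2 = 4*5*3 = 60
Workspace area = 60*pi

60


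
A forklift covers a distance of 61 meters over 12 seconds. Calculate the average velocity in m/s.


Given: distance d = 61 m, time t = 12 s
Using v = d / t
v = 61 / 12
v = 61/12 m/s

61/12 m/s


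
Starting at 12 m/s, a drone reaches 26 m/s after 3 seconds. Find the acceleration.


Given: initial velocity v0 = 12 m/s, final velocity v = 26 m/s, time t = 3 s
Using a = (v - v0) / t
a = (26 - 12) / 3
a = 14 / 3
a = 14/3 m/s^2

14/3 m/s^2


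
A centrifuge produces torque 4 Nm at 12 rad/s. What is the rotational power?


Given: tau = 4 Nm, omega = 12 rad/s
Using P = tau * omega
P = 4 * 12
P = 48 W

48 W


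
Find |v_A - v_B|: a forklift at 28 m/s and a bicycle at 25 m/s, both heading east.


Given: v_A = 28 m/s east, v_B = 25 m/s east
Both move in the same direction; relative speed = |v_A - v_B|
|28 - 25| = |3|
= 3 m/s

3 m/s


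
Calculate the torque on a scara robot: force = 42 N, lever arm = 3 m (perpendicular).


Given: F = 42 N, r = 3 m, angle = 90 deg (perpendicular)
Using tau = F * r * sin(90)
sin(90) = 1
tau = 42 * 3 * 1
tau = 126 Nm

126 Nm


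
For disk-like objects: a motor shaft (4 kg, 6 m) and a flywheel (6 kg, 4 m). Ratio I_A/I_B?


Given: M1=4 kg, R1=6 m, M2=6 kg, R2=4 m
For a disk: I = (1/2)*M*R^2, so I_A/I_B = (M1*R1^2)/(M2*R2^2)
M1*R1^2 = 4*36 = 144
M2*R2^2 = 6*16 = 96
I_A/I_B = 144/96 = 3/2

3/2


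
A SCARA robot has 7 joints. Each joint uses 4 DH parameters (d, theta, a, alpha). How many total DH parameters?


Given: 7 joints, 4 DH parameters per joint (d, theta, a, alpha)
Total DH parameters = number_of_joints * 4
Total = 7 * 4
Total = 28

28


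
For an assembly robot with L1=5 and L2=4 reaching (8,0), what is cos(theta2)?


Given: L1 = 5, L2 = 4, target (x, y) = (8, 0)
Using cos(theta2) = (x^2 + y^2 - L1^2 - L2^2) / (2*L1*L2)
x^2 + y^2 = 8^2 + 0 = 64
L1^2 + L2^2 = 25 + 16 = 41
Numerator = 64 - 41 = 23
Denominator = 2*5*4 = 40
cos(theta2) = 23/40 = 23/40

23/40


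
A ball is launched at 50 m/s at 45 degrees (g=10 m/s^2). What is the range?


Given: v0 = 50 m/s, theta = 45 deg, g = 10 m/s^2
sin(2*45) = sin(90) = 1
Using R = v0^2 * sin(2*theta) / g
R = 50^2 * 1 / 10
R = 2500 / 10
R = 250 m

250 m


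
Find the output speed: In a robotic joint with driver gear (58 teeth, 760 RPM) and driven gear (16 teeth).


Given: N1 = 58 teeth, w1 = 760 RPM, N2 = 16 teeth
Using N1*w1 = N2*w2
w2 = N1*w1 / N2
w2 = 58*760 / 16
w2 = 44080 / 16
w2 = 2755 RPM

2755 RPM


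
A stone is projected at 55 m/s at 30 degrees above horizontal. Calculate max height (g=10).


Given: v0 = 55 m/s, theta = 30 deg, g = 10 m/s^2
sin^2(30) = 1/4
Using H = v0^2 * sin^2(theta) / (2*g)
H = 55^2 * 1/4 / (2*10)
H = 3025 * 1/4 / 20
H = 3025/4 / 20
H = 605/16 m

605/16 m


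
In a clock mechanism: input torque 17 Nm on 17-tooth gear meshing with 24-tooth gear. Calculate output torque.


Given: N1 = 17, N2 = 24, T1 = 17 Nm
Using T2/T1 = N2/N1
T2 = T1 * N2 / N1
T2 = 17 * 24 / 17
T2 = 408 / 17
T2 = 24 Nm

24 Nm


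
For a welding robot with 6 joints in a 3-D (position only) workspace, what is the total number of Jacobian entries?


Given: task space dimension = 3, joints = 6
Jacobian is a 3 x 6 matrix
Total entries = rows * columns
Total = 3 * 6
Total = 18

18


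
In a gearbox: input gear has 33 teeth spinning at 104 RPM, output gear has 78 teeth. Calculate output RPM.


Given: N1 = 33 teeth, w1 = 104 RPM, N2 = 78 teeth
Using N1*w1 = N2*w2
w2 = N1*w1 / N2
w2 = 33*104 / 78
w2 = 3432 / 78
w2 = 44 RPM

44 RPM


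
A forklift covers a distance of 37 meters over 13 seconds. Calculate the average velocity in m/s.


Given: distance d = 37 m, time t = 13 s
Using v = d / t
v = 37 / 13
v = 37/13 m/s

37/13 m/s


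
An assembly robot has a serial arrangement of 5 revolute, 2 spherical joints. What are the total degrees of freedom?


Given: serial robot with 5 revolute, 2 spherical joints
DOF contribution per joint type: revolute=1, prismatic=1, spherical=3, fixed=0
DOF = 5*1 + 2*3
DOF = 11

11


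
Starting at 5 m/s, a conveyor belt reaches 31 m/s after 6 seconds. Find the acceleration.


Given: initial velocity v0 = 5 m/s, final velocity v = 31 m/s, time t = 6 s
Using a = (v - v0) / t
a = (31 - 5) / 6
a = 26 / 6
a = 13/3 m/s^2

13/3 m/s^2


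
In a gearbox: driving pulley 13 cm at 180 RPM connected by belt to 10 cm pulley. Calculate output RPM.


Given: D1 = 13 cm, w1 = 180 RPM, D2 = 10 cm
Using D1*w1 = D2*w2
w2 = D1*w1 / D2
w2 = 13*180 / 10
w2 = 2340 / 10
w2 = 234 RPM

234 RPM


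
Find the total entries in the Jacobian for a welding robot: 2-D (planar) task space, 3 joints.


Given: task space dimension = 2, joints = 3
Jacobian is a 2 x 3 matrix
Total entries = rows * columns
Total = 2 * 3
Total = 6

6


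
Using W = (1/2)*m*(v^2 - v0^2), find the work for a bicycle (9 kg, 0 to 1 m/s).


Given: m = 9 kg, v0 = 0 m/s, v = 1 m/s
Using W = (1/2)*m*(v^2 - v0^2)
v^2 = 1^2 = 1
v0^2 = 0^2 = 0
v^2 - v0^2 = 1 - 0 = 1
W = (1/2)*9*1 = 9/2 J

9/2 J


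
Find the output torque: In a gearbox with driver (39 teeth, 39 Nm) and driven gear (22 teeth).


Given: N1 = 39, N2 = 22, T1 = 39 Nm
Using T2/T1 = N2/N1
T2 = T1 * N2 / N1
T2 = 39 * 22 / 39
T2 = 858 / 39
T2 = 22 Nm

22 Nm


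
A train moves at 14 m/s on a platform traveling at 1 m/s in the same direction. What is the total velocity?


Given: object velocity = 14 m/s, platform velocity = 1 m/s (same direction)
Using classical velocity addition: v_total = v_object + v_platform
v_total = 14 + 1
v_total = 15 m/s

15 m/s


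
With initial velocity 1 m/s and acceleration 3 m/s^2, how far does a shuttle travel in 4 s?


Given: v0 = 1 m/s, a = 3 m/s^2, t = 4 s
Using s = v0*t + (1/2)*a*t^2
s = 1*4 + (1/2)*3*4^2
s = 4 + (1/2)*48
s = 4 + 24
s = 28

28 m


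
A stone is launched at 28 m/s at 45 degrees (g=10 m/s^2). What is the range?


Given: v0 = 28 m/s, theta = 45 deg, g = 10 m/s^2
sin(2*45) = sin(90) = 1
Using R = v0^2 * sin(2*theta) / g
R = 28^2 * 1 / 10
R = 784 / 10
R = 392/5 m

392/5 m


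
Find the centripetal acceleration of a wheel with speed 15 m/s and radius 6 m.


Given: v = 15 m/s, r = 6 m
Using a_c = v^2 / r
a_c = 15^2 / 6
a_c = 225 / 6
a_c = 75/2 m/s^2

75/2 m/s^2


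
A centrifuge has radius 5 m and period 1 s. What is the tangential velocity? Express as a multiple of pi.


Given: radius r = 5 m, period T = 1 s
Using v = 2*pi*r / T
v = 2*pi*5 / 1
v = 10*pi / 1
v = 10*pi m/s

10*pi m/s


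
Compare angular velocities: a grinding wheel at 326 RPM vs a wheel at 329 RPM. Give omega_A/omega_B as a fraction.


Given: RPM_A = 326, RPM_B = 329
omega = 2*pi*RPM/60, so omega_A/omega_B = RPM_A / RPM_B
omega_A/omega_B = 326 / 329
omega_A/omega_B = 326/329

326/329


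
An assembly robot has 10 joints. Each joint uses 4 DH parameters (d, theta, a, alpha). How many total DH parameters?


Given: 10 joints, 4 DH parameters per joint (d, theta, a, alpha)
Total DH parameters = number_of_joints * 4
Total = 10 * 4
Total = 40

40


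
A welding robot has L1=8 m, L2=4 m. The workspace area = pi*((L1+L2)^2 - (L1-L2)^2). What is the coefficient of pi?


Given: L1 = 8, L2 = 4
(L1+L2)^2 = (12)^2 = 144
(L1-L2)^2 = (4)^2 = 16
Difference = 144 - 16 = 128
This equals 4*L1*L2 = 4*8*4 = 128
Workspace area = 128*pi

128


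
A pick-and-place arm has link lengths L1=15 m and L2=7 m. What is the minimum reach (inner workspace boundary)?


Given: L1 = 15 m, L2 = 7 m
For a 2-link planar arm, min reach = |L1 - L2| (second link folded back)
Min reach = |15 - 7|
Min reach = 8 m

8 m


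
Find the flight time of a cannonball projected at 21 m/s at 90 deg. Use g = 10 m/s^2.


Given: v0 = 21 m/s, theta = 90 deg, g = 10 m/s^2
sin(90) = 1
Using T = 2*v0*sin(theta) / g
T = 2*21*1 / 10
T = 42 / 10
T = 21/5 s

21/5 s


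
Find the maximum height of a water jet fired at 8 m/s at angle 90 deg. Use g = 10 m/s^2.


Given: v0 = 8 m/s, theta = 90 deg, g = 10 m/s^2
sin^2(90) = 1
Using H = v0^2 * sin^2(theta) / (2*g)
H = 8^2 * 1 / (2*10)
H = 64 * 1 / 20
H = 64 / 20
H = 16/5 m

16/5 m


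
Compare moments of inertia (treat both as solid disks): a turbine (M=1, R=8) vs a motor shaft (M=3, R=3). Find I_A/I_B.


Given: M1=1 kg, R1=8 m, M2=3 kg, R2=3 m
For a disk: I = (1/2)*M*R^2, so I_A/I_B = (M1*R1^2)/(M2*R2^2)
M1*R1^2 = 1*64 = 64
M2*R2^2 = 3*9 = 27
I_A/I_B = 64/27 = 64/27

64/27


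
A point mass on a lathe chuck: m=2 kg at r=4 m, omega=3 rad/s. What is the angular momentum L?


Given: m = 2 kg, r = 4 m, omega = 3 rad/s
For a point mass: I = m*r^2
I = 2*4^2 = 2*16 = 32
L = I*omega = 32*3
L = 96 kg*m^2/s

96 kg*m^2/s


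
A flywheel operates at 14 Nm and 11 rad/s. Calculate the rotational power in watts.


Given: tau = 14 Nm, omega = 11 rad/s
Using P = tau * omega
P = 14 * 11
P = 154 W

154 W


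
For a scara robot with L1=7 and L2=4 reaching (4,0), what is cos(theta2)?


Given: L1 = 7, L2 = 4, target (x, y) = (4, 0)
Using cos(theta2) = (x^2 + y^2 - L1^2 - L2^2) / (2*L1*L2)
x^2 + y^2 = 4^2 + 0 = 16
L1^2 + L2^2 = 49 + 16 = 65
Numerator = 16 - 65 = -49
Denominator = 2*7*4 = 56
cos(theta2) = -49/56 = -7/8

-7/8


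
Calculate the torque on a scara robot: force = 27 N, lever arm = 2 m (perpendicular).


Given: F = 27 N, r = 2 m, angle = 90 deg (perpendicular)
Using tau = F * r * sin(90)
sin(90) = 1
tau = 27 * 2 * 1
tau = 54 Nm

54 Nm


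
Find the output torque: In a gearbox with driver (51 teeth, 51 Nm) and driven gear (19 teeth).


Given: N1 = 51, N2 = 19, T1 = 51 Nm
Using T2/T1 = N2/N1
T2 = T1 * N2 / N1
T2 = 51 * 19 / 51
T2 = 969 / 51
T2 = 19 Nm

19 Nm


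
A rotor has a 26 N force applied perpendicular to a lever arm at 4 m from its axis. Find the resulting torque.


Given: F = 26 N, r = 4 m, angle = 90 deg (perpendicular)
Using tau = F * r * sin(90)
sin(90) = 1
tau = 26 * 4 * 1
tau = 104 Nm

104 Nm


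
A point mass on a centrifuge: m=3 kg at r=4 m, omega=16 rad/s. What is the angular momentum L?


Given: m = 3 kg, r = 4 m, omega = 16 rad/s
For a point mass: I = m*r^2
I = 3*4^2 = 3*16 = 48
L = I*omega = 48*16
L = 768 kg*m^2/s

768 kg*m^2/s


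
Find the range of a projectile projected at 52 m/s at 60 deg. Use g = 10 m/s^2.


Given: v0 = 52 m/s, theta = 60 deg, g = 10 m/s^2
sin(2*60) = sin(120) = sqrt(3)/2
Using R = v0^2 * sin(2*theta) / g
R = 52^2 * (sqrt(3)/2) / 10
R = 2704 * sqrt(3) / 20
R = 676/5*sqrt(3) m

676/5*sqrt(3) m


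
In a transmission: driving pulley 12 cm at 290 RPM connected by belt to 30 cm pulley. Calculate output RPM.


Given: D1 = 12 cm, w1 = 290 RPM, D2 = 30 cm
Using D1*w1 = D2*w2
w2 = D1*w1 / D2
w2 = 12*290 / 30
w2 = 3480 / 30
w2 = 116 RPM

116 RPM


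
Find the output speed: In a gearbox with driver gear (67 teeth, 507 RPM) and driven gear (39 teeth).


Given: N1 = 67 teeth, w1 = 507 RPM, N2 = 39 teeth
Using N1*w1 = N2*w2
w2 = N1*w1 / N2
w2 = 67*507 / 39
w2 = 33969 / 39
w2 = 871 RPM

871 RPM


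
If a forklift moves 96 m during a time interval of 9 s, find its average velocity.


Given: distance d = 96 m, time t = 9 s
Using v = d / t
v = 96 / 9
v = 32/3 m/s

32/3 m/s


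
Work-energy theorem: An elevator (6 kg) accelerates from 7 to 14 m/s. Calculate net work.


Given: m = 6 kg, v0 = 7 m/s, v = 14 m/s
Using W = (1/2)*m*(v^2 - v0^2)
v^2 = 14^2 = 196
v0^2 = 7^2 = 49
v^2 - v0^2 = 196 - 49 = 147
W = (1/2)*6*147 = 441 J

441 J


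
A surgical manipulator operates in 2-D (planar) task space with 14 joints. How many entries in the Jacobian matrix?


Given: task space dimension = 2, joints = 14
Jacobian is a 2 x 14 matrix
Total entries = rows * columns
Total = 2 * 14
Total = 28

28


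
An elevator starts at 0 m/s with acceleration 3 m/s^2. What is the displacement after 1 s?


Given: v0 = 0 m/s, a = 3 m/s^2, t = 1 s
Using s = v0*t + (1/2)*a*t^2
s = 0*1 + (1/2)*3*1^2
s = 0 + (1/2)*3
s = 0 + 3/2
s = 3/2

3/2 m


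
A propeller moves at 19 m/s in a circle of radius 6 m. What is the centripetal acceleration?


Given: v = 19 m/s, r = 6 m
Using a_c = v^2 / r
a_c = 19^2 / 6
a_c = 361 / 6
a_c = 361/6 m/s^2

361/6 m/s^2


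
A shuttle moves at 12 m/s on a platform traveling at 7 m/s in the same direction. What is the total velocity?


Given: object velocity = 12 m/s, platform velocity = 7 m/s (same direction)
Using classical velocity addition: v_total = v_object + v_platform
v_total = 12 + 7
v_total = 19 m/s

19 m/s


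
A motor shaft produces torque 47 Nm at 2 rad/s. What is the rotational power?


Given: tau = 47 Nm, omega = 2 rad/s
Using P = tau * omega
P = 47 * 2
P = 94 W

94 W


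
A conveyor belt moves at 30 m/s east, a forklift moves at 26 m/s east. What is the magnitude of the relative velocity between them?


Given: v_A = 30 m/s east, v_B = 26 m/s east
Both move in the same direction; relative speed = |v_A - v_B|
|30 - 26| = |4|
= 4 m/s

4 m/s


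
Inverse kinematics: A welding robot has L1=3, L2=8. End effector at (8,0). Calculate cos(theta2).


Given: L1 = 3, L2 = 8, target (x, y) = (8, 0)
Using cos(theta2) = (x^2 + y^2 - L1^2 - L2^2) / (2*L1*L2)
x^2 + y^2 = 8^2 + 0 = 64
L1^2 + L2^2 = 9 + 64 = 73
Numerator = 64 - 73 = -9
Denominator = 2*3*8 = 48
cos(theta2) = -9/48 = -3/16

-3/16


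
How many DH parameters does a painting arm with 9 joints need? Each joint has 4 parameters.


Given: 9 joints, 4 DH parameters per joint (d, theta, a, alpha)
Total DH parameters = number_of_joints * 4
Total = 9 * 4
Total = 36

36


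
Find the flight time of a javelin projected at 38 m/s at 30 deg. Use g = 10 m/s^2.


Given: v0 = 38 m/s, theta = 30 deg, g = 10 m/s^2
sin(30) = 1/2
Using T = 2*v0*sin(theta) / g
T = 2*38*1/2 / 10
T = 38 / 10
T = 19/5 s

19/5 s


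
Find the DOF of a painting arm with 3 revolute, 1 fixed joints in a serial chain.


Given: serial robot with 3 revolute, 1 fixed joints
DOF contribution per joint type: revolute=1, prismatic=1, spherical=3, fixed=0
DOF = 3*1 + 1*0
DOF = 3

3


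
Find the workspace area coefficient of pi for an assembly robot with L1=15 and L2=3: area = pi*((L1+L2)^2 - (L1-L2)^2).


Given: L1 = 15, L2 = 3
(L1+L2)^2 = (18)^2 = 324
(L1-L2)^2 = (12)^2 = 144
Difference = 324 - 144 = 180
This equals 4*L1*L2 = 4*15*3 = 180
Workspace area = 180*pi

180


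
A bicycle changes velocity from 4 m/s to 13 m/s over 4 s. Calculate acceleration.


Given: initial velocity v0 = 4 m/s, final velocity v = 13 m/s, time t = 4 s
Using a = (v - v0) / t
a = (13 - 4) / 4
a = 9 / 4
a = 9/4 m/s^2

9/4 m/s^2


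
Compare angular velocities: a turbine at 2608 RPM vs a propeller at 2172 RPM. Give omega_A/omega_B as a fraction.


Given: RPM_A = 2608, RPM_B = 2172
omega = 2*pi*RPM/60, so omega_A/omega_B = RPM_A / RPM_B
omega_A/omega_B = 2608 / 2172
omega_A/omega_B = 652/543

652/543


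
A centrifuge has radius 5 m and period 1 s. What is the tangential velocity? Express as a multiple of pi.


Given: radius r = 5 m, period T = 1 s
Using v = 2*pi*r / T
v = 2*pi*5 / 1
v = 10*pi / 1
v = 10*pi m/s

10*pi m/s


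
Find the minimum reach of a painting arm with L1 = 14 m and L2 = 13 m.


Given: L1 = 14 m, L2 = 13 m
For a 2-link planar arm, min reach = |L1 - L2| (second link folded back)
Min reach = |14 - 13|
Min reach = 1 m

1 m


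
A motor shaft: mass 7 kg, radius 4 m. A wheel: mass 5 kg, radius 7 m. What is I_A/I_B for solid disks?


Given: M1=7 kg, R1=4 m, M2=5 kg, R2=7 m
For a disk: I = (1/2)*M*R^2, so I_A/I_B = (M1*R1^2)/(M2*R2^2)
M1*R1^2 = 7*16 = 112
M2*R2^2 = 5*49 = 245
I_A/I_B = 112/245 = 16/35

16/35


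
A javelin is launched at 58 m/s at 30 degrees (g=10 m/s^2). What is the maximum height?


Given: v0 = 58 m/s, theta = 30 deg, g = 10 m/s^2
sin^2(30) = 1/4
Using H = v0^2 * sin^2(theta) / (2*g)
H = 58^2 * 1/4 / (2*10)
H = 3364 * 1/4 / 20
H = 841 / 20
H = 841/20 m

841/20 m


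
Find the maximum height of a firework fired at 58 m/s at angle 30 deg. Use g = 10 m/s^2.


Given: v0 = 58 m/s, theta = 30 deg, g = 10 m/s^2
sin^2(30) = 1/4
Using H = v0^2 * sin^2(theta) / (2*g)
H = 58^2 * 1/4 / (2*10)
H = 3364 * 1/4 / 20
H = 841 / 20
H = 841/20 m

841/20 m


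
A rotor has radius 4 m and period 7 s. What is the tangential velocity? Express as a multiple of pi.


Given: radius r = 4 m, period T = 7 s
Using v = 2*pi*r / T
v = 2*pi*4 / 7
v = 8*pi / 7
v = 8/7*pi m/s

8/7*pi m/s


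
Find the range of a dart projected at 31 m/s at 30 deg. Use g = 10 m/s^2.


Given: v0 = 31 m/s, theta = 30 deg, g = 10 m/s^2
sin(2*30) = sin(60) = sqrt(3)/2
Using R = v0^2 * sin(2*theta) / g
R = 31^2 * (sqrt(3)/2) / 10
R = 961 * sqrt(3) / 20
R = 961/20*sqrt(3) m

961/20*sqrt(3) m


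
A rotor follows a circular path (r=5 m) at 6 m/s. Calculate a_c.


Given: v = 6 m/s, r = 5 m
Using a_c = v^2 / r
a_c = 6^2 / 5
a_c = 36 / 5
a_c = 36/5 m/s^2

36/5 m/s^2


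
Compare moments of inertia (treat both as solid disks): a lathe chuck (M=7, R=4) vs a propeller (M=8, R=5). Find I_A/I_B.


Given: M1=7 kg, R1=4 m, M2=8 kg, R2=5 m
For a disk: I = (1/2)*M*R^2, so I_A/I_B = (M1*R1^2)/(M2*R2^2)
M1*R1^2 = 7*16 = 112
M2*R2^2 = 8*25 = 200
I_A/I_B = 112/200 = 14/25

14/25


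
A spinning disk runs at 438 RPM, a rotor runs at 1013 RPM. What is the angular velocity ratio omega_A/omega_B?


Given: RPM_A = 438, RPM_B = 1013
omega = 2*pi*RPM/60, so omega_A/omega_B = RPM_A / RPM_B
omega_A/omega_B = 438 / 1013
omega_A/omega_B = 438/1013

438/1013


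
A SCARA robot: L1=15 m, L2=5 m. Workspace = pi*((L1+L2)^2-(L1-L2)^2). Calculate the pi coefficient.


Given: L1 = 15, L2 = 5
(L1+L2)^2 = (20)^2 = 400
(L1-L2)^2 = (10)^2 = 100
Difference = 400 - 100 = 300
This equals 4*L1*L2 = 4*15*5 = 300
Workspace area = 300*pi

300


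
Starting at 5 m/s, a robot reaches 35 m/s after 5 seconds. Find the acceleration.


Given: initial velocity v0 = 5 m/s, final velocity v = 35 m/s, time t = 5 s
Using a = (v - v0) / t
a = (35 - 5) / 5
a = 30 / 5
a = 6 m/s^2

6 m/s^2


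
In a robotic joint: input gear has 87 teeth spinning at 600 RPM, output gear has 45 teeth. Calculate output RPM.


Given: N1 = 87 teeth, w1 = 600 RPM, N2 = 45 teeth
Using N1*w1 = N2*w2
w2 = N1*w1 / N2
w2 = 87*600 / 45
w2 = 52200 / 45
w2 = 1160 RPM

1160 RPM


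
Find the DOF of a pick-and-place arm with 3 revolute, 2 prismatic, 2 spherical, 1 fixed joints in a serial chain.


Given: serial robot with 3 revolute, 2 prismatic, 2 spherical, 1 fixed joints
DOF contribution per joint type: revolute=1, prismatic=1, spherical=3, fixed=0
DOF = 3*1 + 2*1 + 2*3 + 1*0
DOF = 11

11


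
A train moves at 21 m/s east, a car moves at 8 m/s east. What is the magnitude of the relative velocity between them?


Given: v_A = 21 m/s east, v_B = 8 m/s east
Both move in the same direction; relative speed = |v_A - v_B|
|21 - 8| = |13|
= 13 m/s

13 m/s


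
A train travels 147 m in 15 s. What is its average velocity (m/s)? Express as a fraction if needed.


Given: distance d = 147 m, time t = 15 s
Using v = d / t
v = 147 / 15
v = 49/5 m/s

49/5 m/s


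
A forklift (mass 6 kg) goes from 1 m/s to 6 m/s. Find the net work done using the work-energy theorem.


Given: m = 6 kg, v0 = 1 m/s, v = 6 m/s
Using W = (1/2)*m*(v^2 - v0^2)
v^2 = 6^2 = 36
v0^2 = 1^2 = 1
v^2 - v0^2 = 36 - 1 = 35
W = (1/2)*6*35 = 105 J

105 J


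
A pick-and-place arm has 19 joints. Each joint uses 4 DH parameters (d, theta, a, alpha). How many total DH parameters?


Given: 19 joints, 4 DH parameters per joint (d, theta, a, alpha)
Total DH parameters = number_of_joints * 4
Total = 19 * 4
Total = 76

76


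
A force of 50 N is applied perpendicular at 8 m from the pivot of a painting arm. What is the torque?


Given: F = 50 N, r = 8 m, angle = 90 deg (perpendicular)
Using tau = F * r * sin(90)
sin(90) = 1
tau = 50 * 8 * 1
tau = 400 Nm

400 Nm


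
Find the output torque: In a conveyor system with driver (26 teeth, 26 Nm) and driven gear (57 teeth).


Given: N1 = 26, N2 = 57, T1 = 26 Nm
Using T2/T1 = N2/N1
T2 = T1 * N2 / N1
T2 = 26 * 57 / 26
T2 = 1482 / 26
T2 = 57 Nm

57 Nm


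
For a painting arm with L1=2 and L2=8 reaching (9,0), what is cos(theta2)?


Given: L1 = 2, L2 = 8, target (x, y) = (9, 0)
Using cos(theta2) = (x^2 + y^2 - L1^2 - L2^2) / (2*L1*L2)
x^2 + y^2 = 9^2 + 0 = 81
L1^2 + L2^2 = 4 + 64 = 68
Numerator = 81 - 68 = 13
Denominator = 2*2*8 = 32
cos(theta2) = 13/32 = 13/32

13/32


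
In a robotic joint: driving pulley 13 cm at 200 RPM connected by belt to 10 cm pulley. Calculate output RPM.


Given: D1 = 13 cm, w1 = 200 RPM, D2 = 10 cm
Using D1*w1 = D2*w2
w2 = D1*w1 / D2
w2 = 13*200 / 10
w2 = 2600 / 10
w2 = 260 RPM

260 RPM


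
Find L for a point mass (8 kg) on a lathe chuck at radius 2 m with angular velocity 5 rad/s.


Given: m = 8 kg, r = 2 m, omega = 5 rad/s
For a point mass: I = m*r^2
I = 8*2^2 = 8*4 = 32
L = I*omega = 32*5
L = 160 kg*m^2/s

160 kg*m^2/s


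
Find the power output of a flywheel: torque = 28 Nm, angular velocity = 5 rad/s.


Given: tau = 28 Nm, omega = 5 rad/s
Using P = tau * omega
P = 28 * 5
P = 140 W

140 W


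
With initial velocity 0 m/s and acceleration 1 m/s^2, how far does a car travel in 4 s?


Given: v0 = 0 m/s, a = 1 m/s^2, t = 4 s
Using s = v0*t + (1/2)*a*t^2
s = 0*4 + (1/2)*1*4^2
s = 0 + (1/2)*16
s = 0 + 8
s = 8

8 m


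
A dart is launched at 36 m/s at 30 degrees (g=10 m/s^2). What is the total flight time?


Given: v0 = 36 m/s, theta = 30 deg, g = 10 m/s^2
sin(30) = 1/2
Using T = 2*v0*sin(theta) / g
T = 2*36*1/2 / 10
T = 36 / 10
T = 18/5 s

18/5 s


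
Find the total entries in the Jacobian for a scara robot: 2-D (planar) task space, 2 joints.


Given: task space dimension = 2, joints = 2
Jacobian is a 2 x 2 matrix
Total entries = rows * columns
Total = 2 * 2
Total = 4

4


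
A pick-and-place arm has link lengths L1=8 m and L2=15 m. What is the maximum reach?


Given: L1 = 8 m, L2 = 15 m
For a 2-link planar arm, max reach = L1 + L2 (fully extended)
Max reach = 8 + 15
Max reach = 23 m

23 m


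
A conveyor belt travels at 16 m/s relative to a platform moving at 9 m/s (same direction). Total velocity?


Given: object velocity = 16 m/s, platform velocity = 9 m/s (same direction)
Using classical velocity addition: v_total = v_object + v_platform
v_total = 16 + 9
v_total = 25 m/s

25 m/s


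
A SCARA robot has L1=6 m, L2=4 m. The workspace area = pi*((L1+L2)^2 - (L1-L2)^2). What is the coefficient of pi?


Given: L1 = 6, L2 = 4
(L1+L2)^2 = (10)^2 = 100
(L1-L2)^2 = (2)^2 = 4
Difference = 100 - 4 = 96
This equals 4*L1*L2 = 4*6*4 = 96
Workspace area = 96*pi

96


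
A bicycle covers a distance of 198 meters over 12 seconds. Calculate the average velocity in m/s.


Given: distance d = 198 m, time t = 12 s
Using v = d / t
v = 198 / 12
v = 33/2 m/s

33/2 m/s


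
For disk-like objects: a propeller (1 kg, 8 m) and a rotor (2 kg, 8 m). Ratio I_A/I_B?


Given: M1=1 kg, R1=8 m, M2=2 kg, R2=8 m
For a disk: I = (1/2)*M*R^2, so I_A/I_B = (M1*R1^2)/(M2*R2^2)
M1*R1^2 = 1*64 = 64
M2*R2^2 = 2*64 = 128
I_A/I_B = 64/128 = 1/2

1/2


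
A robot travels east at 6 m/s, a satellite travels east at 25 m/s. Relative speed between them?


Given: v_A = 6 m/s east, v_B = 25 m/s east
Both move in the same direction; relative speed = |v_A - v_B|
|6 - 25| = |-19|
= 19 m/s

19 m/s


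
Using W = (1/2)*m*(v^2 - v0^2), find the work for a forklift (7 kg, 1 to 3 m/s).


Given: m = 7 kg, v0 = 1 m/s, v = 3 m/s
Using W = (1/2)*m*(v^2 - v0^2)
v^2 = 3^2 = 9
v0^2 = 1^2 = 1
v^2 - v0^2 = 9 - 1 = 8
W = (1/2)*7*8 = 28 J

28 J


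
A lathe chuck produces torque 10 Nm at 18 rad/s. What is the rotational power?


Given: tau = 10 Nm, omega = 18 rad/s
Using P = tau * omega
P = 10 * 18
P = 180 W

180 W


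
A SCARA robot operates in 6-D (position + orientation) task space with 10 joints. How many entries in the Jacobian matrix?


Given: task space dimension = 6, joints = 10
Jacobian is a 6 x 10 matrix
Total entries = rows * columns
Total = 6 * 10
Total = 60

60
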